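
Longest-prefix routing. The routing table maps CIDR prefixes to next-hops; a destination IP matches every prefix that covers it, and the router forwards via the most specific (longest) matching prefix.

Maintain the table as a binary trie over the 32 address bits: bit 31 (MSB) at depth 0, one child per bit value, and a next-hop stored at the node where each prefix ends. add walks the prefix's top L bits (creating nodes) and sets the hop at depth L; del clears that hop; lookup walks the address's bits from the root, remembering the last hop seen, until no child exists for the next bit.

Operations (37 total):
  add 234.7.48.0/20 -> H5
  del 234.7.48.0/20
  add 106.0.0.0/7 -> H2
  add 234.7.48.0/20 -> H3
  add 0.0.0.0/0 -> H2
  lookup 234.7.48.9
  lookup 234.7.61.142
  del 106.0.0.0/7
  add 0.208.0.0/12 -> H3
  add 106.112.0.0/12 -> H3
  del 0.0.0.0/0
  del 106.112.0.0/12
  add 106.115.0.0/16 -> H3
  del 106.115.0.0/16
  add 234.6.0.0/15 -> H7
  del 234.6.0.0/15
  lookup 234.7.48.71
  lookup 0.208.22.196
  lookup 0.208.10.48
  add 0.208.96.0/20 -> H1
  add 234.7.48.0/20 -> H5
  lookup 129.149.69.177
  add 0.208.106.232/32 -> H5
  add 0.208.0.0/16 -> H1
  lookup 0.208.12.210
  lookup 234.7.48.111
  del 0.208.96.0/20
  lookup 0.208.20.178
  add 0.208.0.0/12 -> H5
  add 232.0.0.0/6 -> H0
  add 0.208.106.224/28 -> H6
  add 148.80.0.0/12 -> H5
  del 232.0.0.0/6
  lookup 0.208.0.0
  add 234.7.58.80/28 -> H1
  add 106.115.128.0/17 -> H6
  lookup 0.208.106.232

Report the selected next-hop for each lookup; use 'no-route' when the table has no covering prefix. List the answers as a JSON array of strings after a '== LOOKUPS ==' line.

Process each operation:
  + 234.7.48.0/20 (H5) depth=20
  - 234.7.48.0/20 clear@20
  + 106.0.0.0/7 (H2) depth=7
  + 234.7.48.0/20 (H3) depth=20
  + 0.0.0.0/0 (H2) depth=0
  lookup 234.7.48.9: bits 11101010000001110011 walk d0:H2→d1:-→d2:-→d3:-→d4:-→d5:-→d6:-→d7:-→d8:-→d9:-→d10:-→d11:-→d12:-→d13:-→d14:-→d15:-→d16:-→d17:-→d18:-→d19:-→d20:H3 -> H3
  lookup 234.7.61.142: bits 11101010000001110011 walk d0:H2→d1:-→d2:-→d3:-→d4:-→d5:-→d6:-→d7:-→d8:-→d9:-→d10:-→d11:-→d12:-→d13:-→d14:-→d15:-→d16:-→d17:-→d18:-→d19:-→d20:H3 -> H3
  - 106.0.0.0/7 clear@7
  + 0.208.0.0/12 (H3) depth=12
  + 106.112.0.0/12 (H3) depth=12
  - 0.0.0.0/0 clear@0
  - 106.112.0.0/12 clear@12
  + 106.115.0.0/16 (H3) depth=16
  - 106.115.0.0/16 clear@16
  + 234.6.0.0/15 (H7) depth=15
  - 234.6.0.0/15 clear@15
  lookup 234.7.48.71: bits 11101010000001110011 walk d0:-→d1:-→d2:-→d3:-→d4:-→d5:-→d6:-→d7:-→d8:-→d9:-→d10:-→d11:-→d12:-→d13:-→d14:-→d15:-→d16:-→d17:-→d18:-→d19:-→d20:H3 -> H3
  lookup 0.208.22.196: bits 000000001101 walk d0:-→d1:-→d2:-→d3:-→d4:-→d5:-→d6:-→d7:-→d8:-→d9:-→d10:-→d11:-→d12:H3 -> H3
  lookup 0.208.10.48: bits 000000001101 walk d0:-→d1:-→d2:-→d3:-→d4:-→d5:-→d6:-→d7:-→d8:-→d9:-→d10:-→d11:-→d12:H3 -> H3
  + 0.208.96.0/20 (H1) depth=20
  + 234.7.48.0/20 (H5) depth=20
  lookup 129.149.69.177: bits 1 walk d0:-→d1:- -> no-route
  + 0.208.106.232/32 (H5) depth=32
  + 0.208.0.0/16 (H1) depth=16
  lookup 0.208.12.210: bits 00000000110100000 walk d0:-→d1:-→d2:-→d3:-→d4:-→d5:-→d6:-→d7:-→d8:-→d9:-→d10:-→d11:-→d12:H3→d13:-→d14:-→d15:-→d16:H1→d17:- -> H1
  lookup 234.7.48.111: bits 11101010000001110011 walk d0:-→d1:-→d2:-→d3:-→d4:-→d5:-→d6:-→d7:-→d8:-→d9:-→d10:-→d11:-→d12:-→d13:-→d14:-→d15:-→d16:-→d17:-→d18:-→d19:-→d20:H5 -> H5
  - 0.208.96.0/20 clear@20
  lookup 0.208.20.178: bits 00000000110100000 walk d0:-→d1:-→d2:-→d3:-→d4:-→d5:-→d6:-→d7:-→d8:-→d9:-→d10:-→d11:-→d12:H3→d13:-→d14:-→d15:-→d16:H1→d17:- -> H1
  + 0.208.0.0/12 (H5) depth=12
  + 232.0.0.0/6 (H0) depth=6
  + 0.208.106.224/28 (H6) depth=28
  + 148.80.0.0/12 (H5) depth=12
  - 232.0.0.0/6 clear@6
  lookup 0.208.0.0: bits 00000000110100000 walk d0:-→d1:-→d2:-→d3:-→d4:-→d5:-→d6:-→d7:-→d8:-→d9:-→d10:-→d11:-→d12:H5→d13:-→d14:-→d15:-→d16:H1→d17:- -> H1
  + 234.7.58.80/28 (H1) depth=28
  + 106.115.128.0/17 (H6) depth=17
  lookup 0.208.106.232: bits 00000000110100000110101011101000 walk d0:-→d1:-→d2:-→d3:-→d4:-→d5:-→d6:-→d7:-→d8:-→d9:-→d10:-→d11:-→d12:H5→d13:-→d14:-→d15:-→d16:H1→d17:-→d18:-→d19:-→d20:-→d21:-→d22:-→d23:-→d24:-→d25:-→d26:-→d27:-→d28:H6→d29:-→d30:-→d31:-→d32:H5 -> H5

== LOOKUPS ==
["H3","H3","H3","H3","H3","no-route","H1","H5","H1","H1","H5"]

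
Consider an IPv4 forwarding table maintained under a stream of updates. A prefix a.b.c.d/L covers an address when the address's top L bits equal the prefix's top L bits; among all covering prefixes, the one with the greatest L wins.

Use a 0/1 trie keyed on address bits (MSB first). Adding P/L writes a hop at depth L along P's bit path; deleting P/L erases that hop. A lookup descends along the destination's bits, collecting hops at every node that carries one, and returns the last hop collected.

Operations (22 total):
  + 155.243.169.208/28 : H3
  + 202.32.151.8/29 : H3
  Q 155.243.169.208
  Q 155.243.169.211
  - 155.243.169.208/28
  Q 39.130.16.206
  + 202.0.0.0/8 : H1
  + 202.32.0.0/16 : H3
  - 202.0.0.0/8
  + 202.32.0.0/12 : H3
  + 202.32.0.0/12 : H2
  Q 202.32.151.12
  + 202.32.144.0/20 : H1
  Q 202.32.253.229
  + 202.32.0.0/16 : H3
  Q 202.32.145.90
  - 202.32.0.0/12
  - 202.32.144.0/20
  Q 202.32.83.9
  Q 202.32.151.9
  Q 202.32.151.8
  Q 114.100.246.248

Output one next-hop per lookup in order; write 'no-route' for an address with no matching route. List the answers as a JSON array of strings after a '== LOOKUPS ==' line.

Trace:
  add 155.243.169.208/28 -> H3 at depth 28
  add 202.32.151.8/29 -> H3 at depth 29
  ? 155.243.169.208  path d0:-→d1:-→d2:-→d3:-→d4:-→d5:-→d6:-→d7:-→d8:-→d9:-→d10:-→d11:-→d12:-→d13:-→d14:-→d15:-→d16:-→d17:-→d18:-→d19:-→d20:-→d21:-→d22:-→d23:-→d24:-→d25:-→d26:-→d27:-→d28:H3  best=H3
  ? 155.243.169.211  path d0:-→d1:-→d2:-→d3:-→d4:-→d5:-→d6:-→d7:-→d8:-→d9:-→d10:-→d11:-→d12:-→d13:-→d14:-→d15:-→d16:-→d17:-→d18:-→d19:-→d20:-→d21:-→d22:-→d23:-→d24:-→d25:-→d26:-→d27:-→d28:H3  best=H3
  del 155.243.169.208/28 (clear depth 28)
  ? 39.130.16.206  path d0:-  best=no-route
  add 202.0.0.0/8 -> H1 at depth 8
  add 202.32.0.0/16 -> H3 at depth 16
  del 202.0.0.0/8 (clear depth 8)
  add 202.32.0.0/12 -> H3 at depth 12
  add 202.32.0.0/12 -> H2 at depth 12
  ? 202.32.151.12  path d0:-→d1:-→d2:-→d3:-→d4:-→d5:-→d6:-→d7:-→d8:-→d9:-→d10:-→d11:-→d12:H2→d13:-→d14:-→d15:-→d16:H3→d17:-→d18:-→d19:-→d20:-→d21:-→d22:-→d23:-→d24:-→d25:-→d26:-→d27:-→d28:-→d29:H3  best=H3
  add 202.32.144.0/20 -> H1 at depth 20
  ? 202.32.253.229  path d0:-→d1:-→d2:-→d3:-→d4:-→d5:-→d6:-→d7:-→d8:-→d9:-→d10:-→d11:-→d12:H2→d13:-→d14:-→d15:-→d16:H3→d17:-  best=H3
  add 202.32.0.0/16 -> H3 at depth 16
  ? 202.32.145.90  path d0:-→d1:-→d2:-→d3:-→d4:-→d5:-→d6:-→d7:-→d8:-→d9:-→d10:-→d11:-→d12:H2→d13:-→d14:-→d15:-→d16:H3→d17:-→d18:-→d19:-→d20:H1→d21:-  best=H1
  del 202.32.0.0/12 (clear depth 12)
  del 202.32.144.0/20 (clear depth 20)
  ? 202.32.83.9  path d0:-→d1:-→d2:-→d3:-→d4:-→d5:-→d6:-→d7:-→d8:-→d9:-→d10:-→d11:-→d12:-→d13:-→d14:-→d15:-→d16:H3  best=H3
  ? 202.32.151.9  path d0:-→d1:-→d2:-→d3:-→d4:-→d5:-→d6:-→d7:-→d8:-→d9:-→d10:-→d11:-→d12:-→d13:-→d14:-→d15:-→d16:H3→d17:-→d18:-→d19:-→d20:-→d21:-→d22:-→d23:-→d24:-→d25:-→d26:-→d27:-→d28:-→d29:H3  best=H3
  ? 202.32.151.8  path d0:-→d1:-→d2:-→d3:-→d4:-→d5:-→d6:-→d7:-→d8:-→d9:-→d10:-→d11:-→d12:-→d13:-→d14:-→d15:-→d16:H3→d17:-→d18:-→d19:-→d20:-→d21:-→d22:-→d23:-→d24:-→d25:-→d26:-→d27:-→d28:-→d29:H3  best=H3
  ? 114.100.246.248  path d0:-  best=no-route

== LOOKUPS ==
["H3","H3","no-route","H3","H3","H1","H3","H3","H3","no-route"]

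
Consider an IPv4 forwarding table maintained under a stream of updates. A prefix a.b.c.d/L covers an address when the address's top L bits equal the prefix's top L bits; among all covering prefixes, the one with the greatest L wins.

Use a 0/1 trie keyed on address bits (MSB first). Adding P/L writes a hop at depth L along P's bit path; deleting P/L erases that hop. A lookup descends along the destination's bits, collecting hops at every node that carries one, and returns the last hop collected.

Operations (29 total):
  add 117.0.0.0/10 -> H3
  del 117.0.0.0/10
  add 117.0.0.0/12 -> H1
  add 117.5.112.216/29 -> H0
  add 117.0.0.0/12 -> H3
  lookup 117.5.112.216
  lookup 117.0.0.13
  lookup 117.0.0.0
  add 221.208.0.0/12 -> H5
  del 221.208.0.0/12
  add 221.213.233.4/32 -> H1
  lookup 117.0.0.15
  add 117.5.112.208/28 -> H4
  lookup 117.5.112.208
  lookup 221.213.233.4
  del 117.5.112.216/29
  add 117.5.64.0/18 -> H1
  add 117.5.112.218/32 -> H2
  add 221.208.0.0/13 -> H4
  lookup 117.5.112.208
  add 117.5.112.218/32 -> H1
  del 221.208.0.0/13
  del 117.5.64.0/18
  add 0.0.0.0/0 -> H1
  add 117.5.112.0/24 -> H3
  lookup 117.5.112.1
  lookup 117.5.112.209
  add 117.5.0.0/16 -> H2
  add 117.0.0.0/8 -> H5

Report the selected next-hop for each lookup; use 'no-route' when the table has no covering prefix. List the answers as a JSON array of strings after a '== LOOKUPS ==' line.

Apply in order:
  add 117.0.0.0/10 -> H3 at depth 10
  del 117.0.0.0/10 (clear depth 10)
  add 117.0.0.0/12 -> H1 at depth 12
  add 117.5.112.216/29 -> H0 at depth 29
  add 117.0.0.0/12 -> H3 at depth 12
  Q 117.5.112.216: descend 01110101000001010111000011011 ; hops seen [H3,H0] ; pick H0
  Q 117.0.0.13: descend 0111010100000 ; hops seen [H3] ; pick H3
  Q 117.0.0.0: descend 0111010100000 ; hops seen [H3] ; pick H3
  add 221.208.0.0/12 -> H5 at depth 12
  del 221.208.0.0/12 (clear depth 12)
  add 221.213.233.4/32 -> H1 at depth 32
  Q 117.0.0.15: descend 0111010100000 ; hops seen [H3] ; pick H3
  add 117.5.112.208/28 -> H4 at depth 28
  Q 117.5.112.208: descend 0111010100000101011100001101 ; hops seen [H3,H4] ; pick H4
  Q 221.213.233.4: descend 11011101110101011110100100000100 ; hops seen [H1] ; pick H1
  del 117.5.112.216/29 (clear depth 29)
  add 117.5.64.0/18 -> H1 at depth 18
  add 117.5.112.218/32 -> H2 at depth 32
  add 221.208.0.0/13 -> H4 at depth 13
  Q 117.5.112.208: descend 0111010100000101011100001101 ; hops seen [H3,H1,H4] ; pick H4
  add 117.5.112.218/32 -> H1 at depth 32
  del 221.208.0.0/13 (clear depth 13)
  del 117.5.64.0/18 (clear depth 18)
  add 0.0.0.0/0 -> H1 at depth 0
  add 117.5.112.0/24 -> H3 at depth 24
  Q 117.5.112.1: descend 011101010000010101110000 ; hops seen [H1,H3,H3] ; pick H3
  Q 117.5.112.209: descend 0111010100000101011100001101 ; hops seen [H1,H3,H3,H4] ; pick H4
  add 117.5.0.0/16 -> H2 at depth 16
  add 117.0.0.0/8 -> H5 at depth 8

== LOOKUPS ==
["H0","H3","H3","H3","H4","H1","H4","H3","H4"]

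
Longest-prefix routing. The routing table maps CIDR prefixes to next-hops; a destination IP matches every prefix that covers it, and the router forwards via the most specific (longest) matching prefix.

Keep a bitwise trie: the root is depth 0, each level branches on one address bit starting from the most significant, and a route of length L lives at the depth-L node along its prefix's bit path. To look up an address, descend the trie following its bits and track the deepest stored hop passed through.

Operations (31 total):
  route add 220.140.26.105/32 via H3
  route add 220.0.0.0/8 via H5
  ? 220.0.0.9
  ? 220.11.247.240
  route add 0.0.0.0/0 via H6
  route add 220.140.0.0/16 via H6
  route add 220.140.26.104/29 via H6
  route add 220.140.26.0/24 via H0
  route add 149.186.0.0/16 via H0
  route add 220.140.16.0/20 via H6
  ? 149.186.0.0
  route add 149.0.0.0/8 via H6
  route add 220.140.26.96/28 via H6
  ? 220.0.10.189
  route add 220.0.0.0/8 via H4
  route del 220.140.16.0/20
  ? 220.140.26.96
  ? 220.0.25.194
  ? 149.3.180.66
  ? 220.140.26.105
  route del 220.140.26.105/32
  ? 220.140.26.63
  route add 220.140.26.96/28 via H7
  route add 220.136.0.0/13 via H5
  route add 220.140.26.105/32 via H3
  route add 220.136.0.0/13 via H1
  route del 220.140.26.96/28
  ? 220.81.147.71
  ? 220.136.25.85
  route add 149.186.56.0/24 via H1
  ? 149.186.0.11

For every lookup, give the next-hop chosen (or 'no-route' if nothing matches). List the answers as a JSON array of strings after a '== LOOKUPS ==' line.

Apply in order:
  + 220.140.26.105/32 (H3) depth=32
  + 220.0.0.0/8 (H5) depth=8
  Q 220.0.0.9: descend 11011100 ; hops seen [H5] ; pick H5
  Q 220.11.247.240: descend 11011100 ; hops seen [H5] ; pick H5
  + 0.0.0.0/0 (H6) depth=0
  + 220.140.0.0/16 (H6) depth=16
  + 220.140.26.104/29 (H6) depth=29
  + 220.140.26.0/24 (H0) depth=24
  + 149.186.0.0/16 (H0) depth=16
  + 220.140.16.0/20 (H6) depth=20
  Q 149.186.0.0: descend 1001010110111010 ; hops seen [H6,H0] ; pick H0
  + 149.0.0.0/8 (H6) depth=8
  + 220.140.26.96/28 (H6) depth=28
  Q 220.0.10.189: descend 11011100 ; hops seen [H6,H5] ; pick H5
  + 220.0.0.0/8 (H4) depth=8
  - 220.140.16.0/20 clear@20
  Q 220.140.26.96: descend 1101110010001100000110100110 ; hops seen [H6,H4,H6,H0,H6] ; pick H6
  Q 220.0.25.194: descend 11011100 ; hops seen [H6,H4] ; pick H4
  Q 149.3.180.66: descend 10010101 ; hops seen [H6,H6] ; pick H6
  Q 220.140.26.105: descend 11011100100011000001101001101001 ; hops seen [H6,H4,H6,H0,H6,H6,H3] ; pick H3
  - 220.140.26.105/32 clear@32
  Q 220.140.26.63: descend 1101110010001100000110100 ; hops seen [H6,H4,H6,H0] ; pick H0
  + 220.140.26.96/28 (H7) depth=28
  + 220.136.0.0/13 (H5) depth=13
  + 220.140.26.105/32 (H3) depth=32
  + 220.136.0.0/13 (H1) depth=13
  - 220.140.26.96/28 clear@28
  Q 220.81.147.71: descend 11011100 ; hops seen [H6,H4] ; pick H4
  Q 220.136.25.85: descend 1101110010001 ; hops seen [H6,H4,H1] ; pick H1
  + 149.186.56.0/24 (H1) depth=24
  Q 149.186.0.11: descend 100101011011101000 ; hops seen [H6,H6,H0] ; pick H0

== LOOKUPS ==
["H5","H5","H0","H5","H6","H4","H6","H3","H0","H4","H1","H0"]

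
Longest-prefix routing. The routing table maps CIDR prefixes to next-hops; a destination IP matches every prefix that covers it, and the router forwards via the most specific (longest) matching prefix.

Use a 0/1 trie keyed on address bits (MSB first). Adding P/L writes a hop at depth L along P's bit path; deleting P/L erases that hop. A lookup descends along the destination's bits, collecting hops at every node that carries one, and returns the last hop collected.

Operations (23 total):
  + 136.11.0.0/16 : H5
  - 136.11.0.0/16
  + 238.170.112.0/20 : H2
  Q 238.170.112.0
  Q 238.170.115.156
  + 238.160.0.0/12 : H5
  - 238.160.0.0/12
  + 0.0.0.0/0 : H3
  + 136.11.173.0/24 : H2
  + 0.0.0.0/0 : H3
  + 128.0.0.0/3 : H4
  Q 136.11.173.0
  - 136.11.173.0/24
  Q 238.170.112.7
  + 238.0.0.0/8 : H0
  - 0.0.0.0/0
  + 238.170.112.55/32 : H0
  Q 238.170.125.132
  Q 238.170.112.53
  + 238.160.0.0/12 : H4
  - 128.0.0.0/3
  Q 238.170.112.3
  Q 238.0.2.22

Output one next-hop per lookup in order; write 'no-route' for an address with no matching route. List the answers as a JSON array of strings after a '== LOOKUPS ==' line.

Apply in order:
  + 136.11.0.0/16 (H5) depth=16
  del 136.11.0.0/16 (clear depth 16)
  + 238.170.112.0/20 (H2) depth=20
  lookup 238.170.112.0: bits 11101110101010100111 walk d0:-→d1:-→d2:-→d3:-→d4:-→d5:-→d6:-→d7:-→d8:-→d9:-→d10:-→d11:-→d12:-→d13:-→d14:-→d15:-→d16:-→d17:-→d18:-→d19:-→d20:H2 -> H2
  lookup 238.170.115.156: bits 11101110101010100111 walk d0:-→d1:-→d2:-→d3:-→d4:-→d5:-→d6:-→d7:-→d8:-→d9:-→d10:-→d11:-→d12:-→d13:-→d14:-→d15:-→d16:-→d17:-→d18:-→d19:-→d20:H2 -> H2
  + 238.160.0.0/12 (H5) depth=12
  del 238.160.0.0/12 (clear depth 12)
  + 0.0.0.0/0 (H3) depth=0
  + 136.11.173.0/24 (H2) depth=24
  + 0.0.0.0/0 (H3) depth=0
  + 128.0.0.0/3 (H4) depth=3
  lookup 136.11.173.0: bits 100010000000101110101101 walk d0:H3→d1:-→d2:-→d3:H4→d4:-→d5:-→d6:-→d7:-→d8:-→d9:-→d10:-→d11:-→d12:-→d13:-→d14:-→d15:-→d16:-→d17:-→d18:-→d19:-→d20:-→d21:-→d22:-→d23:-→d24:H2 -> H2
  del 136.11.173.0/24 (clear depth 24)
  lookup 238.170.112.7: bits 11101110101010100111 walk d0:H3→d1:-→d2:-→d3:-→d4:-→d5:-→d6:-→d7:-→d8:-→d9:-→d10:-→d11:-→d12:-→d13:-→d14:-→d15:-→d16:-→d17:-→d18:-→d19:-→d20:H2 -> H2
  + 238.0.0.0/8 (H0) depth=8
  del 0.0.0.0/0 (clear depth 0)
  + 238.170.112.55/32 (H0) depth=32
  lookup 238.170.125.132: bits 11101110101010100111 walk d0:-→d1:-→d2:-→d3:-→d4:-→d5:-→d6:-→d7:-→d8:H0→d9:-→d10:-→d11:-→d12:-→d13:-→d14:-→d15:-→d16:-→d17:-→d18:-→d19:-→d20:H2 -> H2
  lookup 238.170.112.53: bits 111011101010101001110000001101 walk d0:-→d1:-→d2:-→d3:-→d4:-→d5:-→d6:-→d7:-→d8:H0→d9:-→d10:-→d11:-→d12:-→d13:-→d14:-→d15:-→d16:-→d17:-→d18:-→d19:-→d20:H2→d21:-→d22:-→d23:-→d24:-→d25:-→d26:-→d27:-→d28:-→d29:-→d30:- -> H2
  + 238.160.0.0/12 (H4) depth=12
  del 128.0.0.0/3 (clear depth 3)
  lookup 238.170.112.3: bits 11101110101010100111000000 walk d0:-→d1:-→d2:-→d3:-→d4:-→d5:-→d6:-→d7:-→d8:H0→d9:-→d10:-→d11:-→d12:H4→d13:-→d14:-→d15:-→d16:-→d17:-→d18:-→d19:-→d20:H2→d21:-→d22:-→d23:-→d24:-→d25:-→d26:- -> H2
  lookup 238.0.2.22: bits 11101110 walk d0:-→d1:-→d2:-→d3:-→d4:-→d5:-→d6:-→d7:-→d8:H0 -> H0

== LOOKUPS ==
["H2","H2","H2","H2","H2","H2","H2","H0"]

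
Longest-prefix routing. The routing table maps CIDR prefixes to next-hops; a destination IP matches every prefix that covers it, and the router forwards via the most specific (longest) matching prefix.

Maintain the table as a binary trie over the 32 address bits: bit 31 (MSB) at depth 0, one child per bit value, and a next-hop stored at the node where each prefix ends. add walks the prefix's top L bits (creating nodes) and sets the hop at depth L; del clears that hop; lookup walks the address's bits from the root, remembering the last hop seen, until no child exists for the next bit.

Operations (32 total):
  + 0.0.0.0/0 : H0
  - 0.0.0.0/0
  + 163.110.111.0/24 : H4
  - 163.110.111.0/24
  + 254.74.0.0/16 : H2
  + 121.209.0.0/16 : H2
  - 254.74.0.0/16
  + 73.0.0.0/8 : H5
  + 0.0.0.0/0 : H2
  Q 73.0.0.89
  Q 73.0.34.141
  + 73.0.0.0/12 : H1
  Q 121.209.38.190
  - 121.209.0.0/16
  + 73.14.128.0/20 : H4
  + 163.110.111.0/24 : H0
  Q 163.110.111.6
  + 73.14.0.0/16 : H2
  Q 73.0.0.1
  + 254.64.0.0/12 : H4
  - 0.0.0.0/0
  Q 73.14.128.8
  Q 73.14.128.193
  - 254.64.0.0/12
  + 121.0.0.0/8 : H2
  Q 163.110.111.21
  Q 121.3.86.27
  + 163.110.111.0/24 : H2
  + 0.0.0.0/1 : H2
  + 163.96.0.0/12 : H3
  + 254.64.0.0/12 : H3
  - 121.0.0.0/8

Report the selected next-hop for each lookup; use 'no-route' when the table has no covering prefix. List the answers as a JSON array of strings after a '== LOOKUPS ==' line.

Process each operation:
  add 0.0.0.0/0 -> H0 at depth 0
  - 0.0.0.0/0 clear@0
  add 163.110.111.0/24 -> H4 at depth 24
  - 163.110.111.0/24 clear@24
  add 254.74.0.0/16 -> H2 at depth 16
  add 121.209.0.0/16 -> H2 at depth 16
  - 254.74.0.0/16 clear@16
  add 73.0.0.0/8 -> H5 at depth 8
  add 0.0.0.0/0 -> H2 at depth 0
  ? 73.0.0.89  path d0:H2→d1:-→d2:-→d3:-→d4:-→d5:-→d6:-→d7:-→d8:H5  best=H5
  ? 73.0.34.141  path d0:H2→d1:-→d2:-→d3:-→d4:-→d5:-→d6:-→d7:-→d8:H5  best=H5
  add 73.0.0.0/12 -> H1 at depth 12
  ? 121.209.38.190  path d0:H2→d1:-→d2:-→d3:-→d4:-→d5:-→d6:-→d7:-→d8:-→d9:-→d10:-→d11:-→d12:-→d13:-→d14:-→d15:-→d16:H2  best=H2
  - 121.209.0.0/16 clear@16
  add 73.14.128.0/20 -> H4 at depth 20
  add 163.110.111.0/24 -> H0 at depth 24
  ? 163.110.111.6  path d0:H2→d1:-→d2:-→d3:-→d4:-→d5:-→d6:-→d7:-→d8:-→d9:-→d10:-→d11:-→d12:-→d13:-→d14:-→d15:-→d16:-→d17:-→d18:-→d19:-→d20:-→d21:-→d22:-→d23:-→d24:H0  best=H0
  add 73.14.0.0/16 -> H2 at depth 16
  ? 73.0.0.1  path d0:H2→d1:-→d2:-→d3:-→d4:-→d5:-→d6:-→d7:-→d8:H5→d9:-→d10:-→d11:-→d12:H1  best=H1
  add 254.64.0.0/12 -> H4 at depth 12
  - 0.0.0.0/0 clear@0
  ? 73.14.128.8  path d0:-→d1:-→d2:-→d3:-→d4:-→d5:-→d6:-→d7:-→d8:H5→d9:-→d10:-→d11:-→d12:H1→d13:-→d14:-→d15:-→d16:H2→d17:-→d18:-→d19:-→d20:H4  best=H4
  ? 73.14.128.193  path d0:-→d1:-→d2:-→d3:-→d4:-→d5:-→d6:-→d7:-→d8:H5→d9:-→d10:-→d11:-→d12:H1→d13:-→d14:-→d15:-→d16:H2→d17:-→d18:-→d19:-→d20:H4  best=H4
  - 254.64.0.0/12 clear@12
  add 121.0.0.0/8 -> H2 at depth 8
  ? 163.110.111.21  path d0:-→d1:-→d2:-→d3:-→d4:-→d5:-→d6:-→d7:-→d8:-→d9:-→d10:-→d11:-→d12:-→d13:-→d14:-→d15:-→d16:-→d17:-→d18:-→d19:-→d20:-→d21:-→d22:-→d23:-→d24:H0  best=H0
  ? 121.3.86.27  path d0:-→d1:-→d2:-→d3:-→d4:-→d5:-→d6:-→d7:-→d8:H2  best=H2
  add 163.110.111.0/24 -> H2 at depth 24
  add 0.0.0.0/1 -> H2 at depth 1
  add 163.96.0.0/12 -> H3 at depth 12
  add 254.64.0.0/12 -> H3 at depth 12
  - 121.0.0.0/8 clear@8

== LOOKUPS ==
["H5","H5","H2","H0","H1","H4","H4","H0","H2"]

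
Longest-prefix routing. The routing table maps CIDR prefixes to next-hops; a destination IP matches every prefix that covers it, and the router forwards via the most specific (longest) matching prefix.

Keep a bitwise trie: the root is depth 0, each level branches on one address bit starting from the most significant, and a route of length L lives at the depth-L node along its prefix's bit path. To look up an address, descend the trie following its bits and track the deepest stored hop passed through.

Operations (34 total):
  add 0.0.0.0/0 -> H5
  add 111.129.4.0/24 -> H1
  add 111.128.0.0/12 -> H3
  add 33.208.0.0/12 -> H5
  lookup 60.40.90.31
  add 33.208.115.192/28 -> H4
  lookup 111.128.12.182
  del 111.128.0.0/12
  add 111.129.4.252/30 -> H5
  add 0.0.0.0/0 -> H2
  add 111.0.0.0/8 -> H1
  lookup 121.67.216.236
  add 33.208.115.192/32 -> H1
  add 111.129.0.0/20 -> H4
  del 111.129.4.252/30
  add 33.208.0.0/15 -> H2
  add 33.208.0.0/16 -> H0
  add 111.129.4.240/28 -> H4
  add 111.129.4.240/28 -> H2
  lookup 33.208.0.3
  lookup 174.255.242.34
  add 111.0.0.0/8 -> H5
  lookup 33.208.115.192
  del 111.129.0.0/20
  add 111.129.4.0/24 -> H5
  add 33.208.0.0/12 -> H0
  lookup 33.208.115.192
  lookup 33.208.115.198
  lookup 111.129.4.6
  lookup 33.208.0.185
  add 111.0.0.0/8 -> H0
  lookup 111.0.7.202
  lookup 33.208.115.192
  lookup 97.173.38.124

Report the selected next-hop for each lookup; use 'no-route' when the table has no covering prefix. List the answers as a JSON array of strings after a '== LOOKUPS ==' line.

Apply in order:
  + 0.0.0.0/0 (H5) depth=0
  + 111.129.4.0/24 (H1) depth=24
  + 111.128.0.0/12 (H3) depth=12
  + 33.208.0.0/12 (H5) depth=12
  lookup 60.40.90.31: bits 001 walk d0:H5→d1:-→d2:-→d3:- -> H5
  + 33.208.115.192/28 (H4) depth=28
  lookup 111.128.12.182: bits 011011111000000 walk d0:H5→d1:-→d2:-→d3:-→d4:-→d5:-→d6:-→d7:-→d8:-→d9:-→d10:-→d11:-→d12:H3→d13:-→d14:-→d15:- -> H3
  - 111.128.0.0/12 clear@12
  + 111.129.4.252/30 (H5) depth=30
  + 0.0.0.0/0 (H2) depth=0
  + 111.0.0.0/8 (H1) depth=8
  lookup 121.67.216.236: bits 011 walk d0:H2→d1:-→d2:-→d3:- -> H2
  + 33.208.115.192/32 (H1) depth=32
  + 111.129.0.0/20 (H4) depth=20
  - 111.129.4.252/30 clear@30
  + 33.208.0.0/15 (H2) depth=15
  + 33.208.0.0/16 (H0) depth=16
  + 111.129.4.240/28 (H4) depth=28
  + 111.129.4.240/28 (H2) depth=28
  lookup 33.208.0.3: bits 00100001110100000 walk d0:H2→d1:-→d2:-→d3:-→d4:-→d5:-→d6:-→d7:-→d8:-→d9:-→d10:-→d11:-→d12:H5→d13:-→d14:-→d15:H2→d16:H0→d17:- -> H0
  lookup 174.255.242.34: bits ε walk d0:H2 -> H2
  + 111.0.0.0/8 (H5) depth=8
  lookup 33.208.115.192: bits 00100001110100000111001111000000 walk d0:H2→d1:-→d2:-→d3:-→d4:-→d5:-→d6:-→d7:-→d8:-→d9:-→d10:-→d11:-→d12:H5→d13:-→d14:-→d15:H2→d16:H0→d17:-→d18:-→d19:-→d20:-→d21:-→d22:-→d23:-→d24:-→d25:-→d26:-→d27:-→d28:H4→d29:-→d30:-→d31:-→d32:H1 -> H1
  - 111.129.0.0/20 clear@20
  + 111.129.4.0/24 (H5) depth=24
  + 33.208.0.0/12 (H0) depth=12
  lookup 33.208.115.192: bits 00100001110100000111001111000000 walk d0:H2→d1:-→d2:-→d3:-→d4:-→d5:-→d6:-→d7:-→d8:-→d9:-→d10:-→d11:-→d12:H0→d13:-→d14:-→d15:H2→d16:H0→d17:-→d18:-→d19:-→d20:-→d21:-→d22:-→d23:-→d24:-→d25:-→d26:-→d27:-→d28:H4→d29:-→d30:-→d31:-→d32:H1 -> H1
  lookup 33.208.115.198: bits 00100001110100000111001111000 walk d0:H2→d1:-→d2:-→d3:-→d4:-→d5:-→d6:-→d7:-→d8:-→d9:-→d10:-→d11:-→d12:H0→d13:-→d14:-→d15:H2→d16:H0→d17:-→d18:-→d19:-→d20:-→d21:-→d22:-→d23:-→d24:-→d25:-→d26:-→d27:-→d28:H4→d29:- -> H4
  lookup 111.129.4.6: bits 011011111000000100000100 walk d0:H2→d1:-→d2:-→d3:-→d4:-→d5:-→d6:-→d7:-→d8:H5→d9:-→d10:-→d11:-→d12:-→d13:-→d14:-→d15:-→d16:-→d17:-→d18:-→d19:-→d20:-→d21:-→d22:-→d23:-→d24:H5 -> H5
  lookup 33.208.0.185: bits 00100001110100000 walk d0:H2→d1:-→d2:-→d3:-→d4:-→d5:-→d6:-→d7:-→d8:-→d9:-→d10:-→d11:-→d12:H0→d13:-→d14:-→d15:H2→d16:H0→d17:- -> H0
  + 111.0.0.0/8 (H0) depth=8
  lookup 111.0.7.202: bits 01101111 walk d0:H2→d1:-→d2:-→d3:-→d4:-→d5:-→d6:-→d7:-→d8:H0 -> H0
  lookup 33.208.115.192: bits 00100001110100000111001111000000 walk d0:H2→d1:-→d2:-→d3:-→d4:-→d5:-→d6:-→d7:-→d8:-→d9:-→d10:-→d11:-→d12:H0→d13:-→d14:-→d15:H2→d16:H0→d17:-→d18:-→d19:-→d20:-→d21:-→d22:-→d23:-→d24:-→d25:-→d26:-→d27:-→d28:H4→d29:-→d30:-→d31:-→d32:H1 -> H1
  lookup 97.173.38.124: bits 0110 walk d0:H2→d1:-→d2:-→d3:-→d4:- -> H2

== LOOKUPS ==
["H5","H3","H2","H0","H2","H1","H1","H4","H5","H0","H0","H1","H2"]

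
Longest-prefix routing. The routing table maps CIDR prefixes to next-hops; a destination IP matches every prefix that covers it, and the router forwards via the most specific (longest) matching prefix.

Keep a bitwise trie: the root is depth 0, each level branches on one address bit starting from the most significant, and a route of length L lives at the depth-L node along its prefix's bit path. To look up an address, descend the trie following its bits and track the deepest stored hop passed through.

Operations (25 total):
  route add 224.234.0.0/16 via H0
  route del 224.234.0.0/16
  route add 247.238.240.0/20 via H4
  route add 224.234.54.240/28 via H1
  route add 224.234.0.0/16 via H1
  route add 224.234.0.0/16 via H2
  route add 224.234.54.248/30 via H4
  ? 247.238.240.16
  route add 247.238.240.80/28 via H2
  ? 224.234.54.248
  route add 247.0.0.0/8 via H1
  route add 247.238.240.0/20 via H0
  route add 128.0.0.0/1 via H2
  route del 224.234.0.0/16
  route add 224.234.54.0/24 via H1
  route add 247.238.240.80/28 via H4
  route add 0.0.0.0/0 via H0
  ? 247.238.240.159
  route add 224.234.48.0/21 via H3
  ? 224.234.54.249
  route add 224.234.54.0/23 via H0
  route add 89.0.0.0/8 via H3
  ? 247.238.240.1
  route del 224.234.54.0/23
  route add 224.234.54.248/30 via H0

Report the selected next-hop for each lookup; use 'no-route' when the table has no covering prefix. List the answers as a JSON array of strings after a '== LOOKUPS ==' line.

Trace:
  add 224.234.0.0/16 -> H0 at depth 16
  del 224.234.0.0/16 (clear depth 16)
  add 247.238.240.0/20 -> H4 at depth 20
  add 224.234.54.240/28 -> H1 at depth 28
  add 224.234.0.0/16 -> H1 at depth 16
  add 224.234.0.0/16 -> H2 at depth 16
  add 224.234.54.248/30 -> H4 at depth 30
  lookup 247.238.240.16: bits 11110111111011101111 walk d0:-→d1:-→d2:-→d3:-→d4:-→d5:-→d6:-→d7:-→d8:-→d9:-→d10:-→d11:-→d12:-→d13:-→d14:-→d15:-→d16:-→d17:-→d18:-→d19:-→d20:H4 -> H4
  add 247.238.240.80/28 -> H2 at depth 28
  lookup 224.234.54.248: bits 111000001110101000110110111110 walk d0:-→d1:-→d2:-→d3:-→d4:-→d5:-→d6:-→d7:-→d8:-→d9:-→d10:-→d11:-→d12:-→d13:-→d14:-→d15:-→d16:H2→d17:-→d18:-→d19:-→d20:-→d21:-→d22:-→d23:-→d24:-→d25:-→d26:-→d27:-→d28:H1→d29:-→d30:H4 -> H4
  add 247.0.0.0/8 -> H1 at depth 8
  add 247.238.240.0/20 -> H0 at depth 20
  add 128.0.0.0/1 -> H2 at depth 1
  del 224.234.0.0/16 (clear depth 16)
  add 224.234.54.0/24 -> H1 at depth 24
  add 247.238.240.80/28 -> H4 at depth 28
  add 0.0.0.0/0 -> H0 at depth 0
  lookup 247.238.240.159: bits 111101111110111011110000 walk d0:H0→d1:H2→d2:-→d3:-→d4:-→d5:-→d6:-→d7:-→d8:H1→d9:-→d10:-→d11:-→d12:-→d13:-→d14:-→d15:-→d16:-→d17:-→d18:-→d19:-→d20:H0→d21:-→d22:-→d23:-→d24:- -> H0
  add 224.234.48.0/21 -> H3 at depth 21
  lookup 224.234.54.249: bits 111000001110101000110110111110 walk d0:H0→d1:H2→d2:-→d3:-→d4:-→d5:-→d6:-→d7:-→d8:-→d9:-→d10:-→d11:-→d12:-→d13:-→d14:-→d15:-→d16:-→d17:-→d18:-→d19:-→d20:-→d21:H3→d22:-→d23:-→d24:H1→d25:-→d26:-→d27:-→d28:H1→d29:-→d30:H4 -> H4
  add 224.234.54.0/23 -> H0 at depth 23
  add 89.0.0.0/8 -> H3 at depth 8
  lookup 247.238.240.1: bits 1111011111101110111100000 walk d0:H0→d1:H2→d2:-→d3:-→d4:-→d5:-→d6:-→d7:-→d8:H1→d9:-→d10:-→d11:-→d12:-→d13:-→d14:-→d15:-→d16:-→d17:-→d18:-→d19:-→d20:H0→d21:-→d22:-→d23:-→d24:-→d25:- -> H0
  del 224.234.54.0/23 (clear depth 23)
  add 224.234.54.248/30 -> H0 at depth 30

== LOOKUPS ==
["H4","H4","H0","H4","H0"]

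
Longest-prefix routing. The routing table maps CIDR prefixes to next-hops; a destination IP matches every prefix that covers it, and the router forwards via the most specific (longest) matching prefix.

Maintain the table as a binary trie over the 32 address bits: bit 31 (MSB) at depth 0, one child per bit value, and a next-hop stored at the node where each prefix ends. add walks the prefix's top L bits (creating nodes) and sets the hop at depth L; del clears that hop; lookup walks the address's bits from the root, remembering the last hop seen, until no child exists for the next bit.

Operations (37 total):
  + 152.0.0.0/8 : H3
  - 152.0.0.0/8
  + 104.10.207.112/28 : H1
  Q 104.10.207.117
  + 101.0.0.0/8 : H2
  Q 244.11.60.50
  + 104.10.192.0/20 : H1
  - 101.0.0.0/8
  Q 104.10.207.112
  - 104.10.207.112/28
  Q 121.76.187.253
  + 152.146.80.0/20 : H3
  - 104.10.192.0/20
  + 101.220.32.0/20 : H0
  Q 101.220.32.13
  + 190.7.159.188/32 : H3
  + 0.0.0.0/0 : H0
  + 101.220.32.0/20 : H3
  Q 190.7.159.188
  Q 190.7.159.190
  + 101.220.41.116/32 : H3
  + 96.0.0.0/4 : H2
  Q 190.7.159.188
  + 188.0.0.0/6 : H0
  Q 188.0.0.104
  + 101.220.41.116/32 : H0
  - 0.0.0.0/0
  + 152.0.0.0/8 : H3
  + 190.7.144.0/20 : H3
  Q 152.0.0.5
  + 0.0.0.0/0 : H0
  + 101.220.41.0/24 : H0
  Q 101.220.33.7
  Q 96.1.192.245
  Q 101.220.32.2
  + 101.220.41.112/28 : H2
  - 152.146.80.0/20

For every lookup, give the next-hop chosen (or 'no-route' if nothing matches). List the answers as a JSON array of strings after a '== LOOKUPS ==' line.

Process each operation:
  + 152.0.0.0/8 (H3) depth=8
  del 152.0.0.0/8 (clear depth 8)
  + 104.10.207.112/28 (H1) depth=28
  ? 104.10.207.117  path d0:-→d1:-→d2:-→d3:-→d4:-→d5:-→d6:-→d7:-→d8:-→d9:-→d10:-→d11:-→d12:-→d13:-→d14:-→d15:-→d16:-→d17:-→d18:-→d19:-→d20:-→d21:-→d22:-→d23:-→d24:-→d25:-→d26:-→d27:-→d28:H1  best=H1
  + 101.0.0.0/8 (H2) depth=8
  ? 244.11.60.50  path d0:-→d1:-  best=no-route
  + 104.10.192.0/20 (H1) depth=20
  del 101.0.0.0/8 (clear depth 8)
  ? 104.10.207.112  path d0:-→d1:-→d2:-→d3:-→d4:-→d5:-→d6:-→d7:-→d8:-→d9:-→d10:-→d11:-→d12:-→d13:-→d14:-→d15:-→d16:-→d17:-→d18:-→d19:-→d20:H1→d21:-→d22:-→d23:-→d24:-→d25:-→d26:-→d27:-→d28:H1  best=H1
  del 104.10.207.112/28 (clear depth 28)
  ? 121.76.187.253  path d0:-→d1:-→d2:-→d3:-  best=no-route
  + 152.146.80.0/20 (H3) depth=20
  del 104.10.192.0/20 (clear depth 20)
  + 101.220.32.0/20 (H0) depth=20
  ? 101.220.32.13  path d0:-→d1:-→d2:-→d3:-→d4:-→d5:-→d6:-→d7:-→d8:-→d9:-→d10:-→d11:-→d12:-→d13:-→d14:-→d15:-→d16:-→d17:-→d18:-→d19:-→d20:H0  best=H0
  + 190.7.159.188/32 (H3) depth=32
  + 0.0.0.0/0 (H0) depth=0
  + 101.220.32.0/20 (H3) depth=20
  ? 190.7.159.188  path d0:H0→d1:-→d2:-→d3:-→d4:-→d5:-→d6:-→d7:-→d8:-→d9:-→d10:-→d11:-→d12:-→d13:-→d14:-→d15:-→d16:-→d17:-→d18:-→d19:-→d20:-→d21:-→d22:-→d23:-→d24:-→d25:-→d26:-→d27:-→d28:-→d29:-→d30:-→d31:-→d32:H3  best=H3
  ? 190.7.159.190  path d0:H0→d1:-→d2:-→d3:-→d4:-→d5:-→d6:-→d7:-→d8:-→d9:-→d10:-→d11:-→d12:-→d13:-→d14:-→d15:-→d16:-→d17:-→d18:-→d19:-→d20:-→d21:-→d22:-→d23:-→d24:-→d25:-→d26:-→d27:-→d28:-→d29:-→d30:-  best=H0
  + 101.220.41.116/32 (H3) depth=32
  + 96.0.0.0/4 (H2) depth=4
  ? 190.7.159.188  path d0:H0→d1:-→d2:-→d3:-→d4:-→d5:-→d6:-→d7:-→d8:-→d9:-→d10:-→d11:-→d12:-→d13:-→d14:-→d15:-→d16:-→d17:-→d18:-→d19:-→d20:-→d21:-→d22:-→d23:-→d24:-→d25:-→d26:-→d27:-→d28:-→d29:-→d30:-→d31:-→d32:H3  best=H3
  + 188.0.0.0/6 (H0) depth=6
  ? 188.0.0.104  path d0:H0→d1:-→d2:-→d3:-→d4:-→d5:-→d6:H0  best=H0
  + 101.220.41.116/32 (H0) depth=32
  del 0.0.0.0/0 (clear depth 0)
  + 152.0.0.0/8 (H3) depth=8
  + 190.7.144.0/20 (H3) depth=20
  ? 152.0.0.5  path d0:-→d1:-→d2:-→d3:-→d4:-→d5:-→d6:-→d7:-→d8:H3  best=H3
  + 0.0.0.0/0 (H0) depth=0
  + 101.220.41.0/24 (H0) depth=24
  ? 101.220.33.7  path d0:H0→d1:-→d2:-→d3:-→d4:H2→d5:-→d6:-→d7:-→d8:-→d9:-→d10:-→d11:-→d12:-→d13:-→d14:-→d15:-→d16:-→d17:-→d18:-→d19:-→d20:H3  best=H3
  ? 96.1.192.245  path d0:H0→d1:-→d2:-→d3:-→d4:H2→d5:-  best=H2
  ? 101.220.32.2  path d0:H0→d1:-→d2:-→d3:-→d4:H2→d5:-→d6:-→d7:-→d8:-→d9:-→d10:-→d11:-→d12:-→d13:-→d14:-→d15:-→d16:-→d17:-→d18:-→d19:-→d20:H3  best=H3
  + 101.220.41.112/28 (H2) depth=28
  del 152.146.80.0/20 (clear depth 20)

== LOOKUPS ==
["H1","no-route","H1","no-route","H0","H3","H0","H3","H0","H3","H3","H2","H3"]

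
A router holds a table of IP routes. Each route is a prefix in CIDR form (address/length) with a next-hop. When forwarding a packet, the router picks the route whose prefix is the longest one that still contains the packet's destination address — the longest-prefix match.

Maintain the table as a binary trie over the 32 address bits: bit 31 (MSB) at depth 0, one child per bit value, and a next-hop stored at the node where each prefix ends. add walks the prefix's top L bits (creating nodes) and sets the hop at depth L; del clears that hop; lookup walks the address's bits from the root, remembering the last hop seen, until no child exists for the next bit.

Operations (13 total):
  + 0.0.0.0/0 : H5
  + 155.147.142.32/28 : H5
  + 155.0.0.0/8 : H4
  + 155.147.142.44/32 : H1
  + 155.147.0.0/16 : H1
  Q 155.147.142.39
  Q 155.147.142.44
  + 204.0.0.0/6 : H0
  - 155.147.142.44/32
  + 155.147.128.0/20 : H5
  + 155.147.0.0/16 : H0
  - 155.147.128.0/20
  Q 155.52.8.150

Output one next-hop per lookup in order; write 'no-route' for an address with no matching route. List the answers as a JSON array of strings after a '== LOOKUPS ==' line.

Apply in order:
  + 0.0.0.0/0 (H5) depth=0
  + 155.147.142.32/28 (H5) depth=28
  + 155.0.0.0/8 (H4) depth=8
  + 155.147.142.44/32 (H1) depth=32
  + 155.147.0.0/16 (H1) depth=16
  lookup 155.147.142.39: bits 1001101110010011100011100010 walk d0:H5→d1:-→d2:-→d3:-→d4:-→d5:-→d6:-→d7:-→d8:H4→d9:-→d10:-→d11:-→d12:-→d13:-→d14:-→d15:-→d16:H1→d17:-→d18:-→d19:-→d20:-→d21:-→d22:-→d23:-→d24:-→d25:-→d26:-→d27:-→d28:H5 -> H5
  lookup 155.147.142.44: bits 10011011100100111000111000101100 walk d0:H5→d1:-→d2:-→d3:-→d4:-→d5:-→d6:-→d7:-→d8:H4→d9:-→d10:-→d11:-→d12:-→d13:-→d14:-→d15:-→d16:H1→d17:-→d18:-→d19:-→d20:-→d21:-→d22:-→d23:-→d24:-→d25:-→d26:-→d27:-→d28:H5→d29:-→d30:-→d31:-→d32:H1 -> H1
  + 204.0.0.0/6 (H0) depth=6
  - 155.147.142.44/32 clear@32
  + 155.147.128.0/20 (H5) depth=20
  + 155.147.0.0/16 (H0) depth=16
  - 155.147.128.0/20 clear@20
  lookup 155.52.8.150: bits 10011011 walk d0:H5→d1:-→d2:-→d3:-→d4:-→d5:-→d6:-→d7:-→d8:H4 -> H4

== LOOKUPS ==
["H5","H1","H4"]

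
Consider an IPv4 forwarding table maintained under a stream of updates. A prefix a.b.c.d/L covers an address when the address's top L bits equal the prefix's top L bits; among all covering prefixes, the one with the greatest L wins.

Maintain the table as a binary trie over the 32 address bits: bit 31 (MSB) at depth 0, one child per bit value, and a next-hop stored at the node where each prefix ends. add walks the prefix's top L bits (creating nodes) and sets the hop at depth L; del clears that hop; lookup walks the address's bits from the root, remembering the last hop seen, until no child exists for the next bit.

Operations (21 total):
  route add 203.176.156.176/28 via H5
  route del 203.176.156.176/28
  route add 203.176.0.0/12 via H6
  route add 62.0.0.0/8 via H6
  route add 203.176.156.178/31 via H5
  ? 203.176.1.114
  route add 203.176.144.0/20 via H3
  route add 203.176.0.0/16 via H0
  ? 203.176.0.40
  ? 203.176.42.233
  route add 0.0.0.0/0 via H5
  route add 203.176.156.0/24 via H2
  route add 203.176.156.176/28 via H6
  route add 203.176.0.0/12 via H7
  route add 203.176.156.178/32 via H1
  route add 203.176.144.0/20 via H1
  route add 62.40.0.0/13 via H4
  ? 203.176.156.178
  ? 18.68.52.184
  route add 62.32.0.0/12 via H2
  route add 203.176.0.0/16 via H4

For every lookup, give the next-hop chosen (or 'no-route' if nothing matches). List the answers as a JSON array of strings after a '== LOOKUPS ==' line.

Trace:
  add 203.176.156.176/28 -> H5 at depth 28
  del 203.176.156.176/28 (clear depth 28)
  add 203.176.0.0/12 -> H6 at depth 12
  add 62.0.0.0/8 -> H6 at depth 8
  add 203.176.156.178/31 -> H5 at depth 31
  ? 203.176.1.114  path d0:-→d1:-→d2:-→d3:-→d4:-→d5:-→d6:-→d7:-→d8:-→d9:-→d10:-→d11:-→d12:H6→d13:-→d14:-→d15:-→d16:-  best=H6
  add 203.176.144.0/20 -> H3 at depth 20
  add 203.176.0.0/16 -> H0 at depth 16
  ? 203.176.0.40  path d0:-→d1:-→d2:-→d3:-→d4:-→d5:-→d6:-→d7:-→d8:-→d9:-→d10:-→d11:-→d12:H6→d13:-→d14:-→d15:-→d16:H0  best=H0
  ? 203.176.42.233  path d0:-→d1:-→d2:-→d3:-→d4:-→d5:-→d6:-→d7:-→d8:-→d9:-→d10:-→d11:-→d12:H6→d13:-→d14:-→d15:-→d16:H0  best=H0
  add 0.0.0.0/0 -> H5 at depth 0
  add 203.176.156.0/24 -> H2 at depth 24
  add 203.176.156.176/28 -> H6 at depth 28
  add 203.176.0.0/12 -> H7 at depth 12
  add 203.176.156.178/32 -> H1 at depth 32
  add 203.176.144.0/20 -> H1 at depth 20
  add 62.40.0.0/13 -> H4 at depth 13
  ? 203.176.156.178  path d0:H5→d1:-→d2:-→d3:-→d4:-→d5:-→d6:-→d7:-→d8:-→d9:-→d10:-→d11:-→d12:H7→d13:-→d14:-→d15:-→d16:H0→d17:-→d18:-→d19:-→d20:H1→d21:-→d22:-→d23:-→d24:H2→d25:-→d26:-→d27:-→d28:H6→d29:-→d30:-→d31:H5→d32:H1  best=H1
  ? 18.68.52.184  path d0:H5→d1:-→d2:-  best=H5
  add 62.32.0.0/12 -> H2 at depth 12
  add 203.176.0.0/16 -> H4 at depth 16

== LOOKUPS ==
["H6","H0","H0","H1","H5"]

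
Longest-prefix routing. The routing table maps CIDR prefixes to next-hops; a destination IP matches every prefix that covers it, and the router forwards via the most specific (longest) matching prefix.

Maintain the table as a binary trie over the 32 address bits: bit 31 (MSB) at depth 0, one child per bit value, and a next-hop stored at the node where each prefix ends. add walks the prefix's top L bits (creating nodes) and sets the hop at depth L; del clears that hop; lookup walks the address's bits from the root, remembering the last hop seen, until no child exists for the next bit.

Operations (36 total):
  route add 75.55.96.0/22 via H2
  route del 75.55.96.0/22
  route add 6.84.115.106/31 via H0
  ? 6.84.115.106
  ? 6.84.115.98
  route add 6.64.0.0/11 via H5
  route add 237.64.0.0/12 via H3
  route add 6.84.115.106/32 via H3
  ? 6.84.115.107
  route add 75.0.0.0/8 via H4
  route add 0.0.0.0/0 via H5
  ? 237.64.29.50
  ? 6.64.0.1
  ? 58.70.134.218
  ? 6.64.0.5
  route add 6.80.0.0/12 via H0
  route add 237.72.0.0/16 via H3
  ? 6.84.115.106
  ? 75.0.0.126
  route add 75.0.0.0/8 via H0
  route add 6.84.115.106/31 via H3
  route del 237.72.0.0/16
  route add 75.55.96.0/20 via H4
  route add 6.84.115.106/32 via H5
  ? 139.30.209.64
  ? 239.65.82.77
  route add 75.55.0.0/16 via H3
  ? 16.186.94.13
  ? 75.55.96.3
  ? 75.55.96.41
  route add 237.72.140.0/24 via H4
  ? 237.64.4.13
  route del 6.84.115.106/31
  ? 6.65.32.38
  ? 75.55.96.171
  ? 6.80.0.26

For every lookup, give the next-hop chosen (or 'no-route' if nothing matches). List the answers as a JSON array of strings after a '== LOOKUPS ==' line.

Apply in order:
  + 75.55.96.0/22 (H2) depth=22
  - 75.55.96.0/22 clear@22
  + 6.84.115.106/31 (H0) depth=31
  lookup 6.84.115.106: bits 0000011001010100011100110110101 walk d0:-→d1:-→d2:-→d3:-→d4:-→d5:-→d6:-→d7:-→d8:-→d9:-→d10:-→d11:-→d12:-→d13:-→d14:-→d15:-→d16:-→d17:-→d18:-→d19:-→d20:-→d21:-→d22:-→d23:-→d24:-→d25:-→d26:-→d27:-→d28:-→d29:-→d30:-→d31:H0 -> H0
  lookup 6.84.115.98: bits 0000011001010100011100110110 walk d0:-→d1:-→d2:-→d3:-→d4:-→d5:-→d6:-→d7:-→d8:-→d9:-→d10:-→d11:-→d12:-→d13:-→d14:-→d15:-→d16:-→d17:-→d18:-→d19:-→d20:-→d21:-→d22:-→d23:-→d24:-→d25:-→d26:-→d27:-→d28:- -> no-route
  + 6.64.0.0/11 (H5) depth=11
  + 237.64.0.0/12 (H3) depth=12
  + 6.84.115.106/32 (H3) depth=32
  lookup 6.84.115.107: bits 0000011001010100011100110110101 walk d0:-→d1:-→d2:-→d3:-→d4:-→d5:-→d6:-→d7:-→d8:-→d9:-→d10:-→d11:H5→d12:-→d13:-→d14:-→d15:-→d16:-→d17:-→d18:-→d19:-→d20:-→d21:-→d22:-→d23:-→d24:-→d25:-→d26:-→d27:-→d28:-→d29:-→d30:-→d31:H0 -> H0
  + 75.0.0.0/8 (H4) depth=8
  + 0.0.0.0/0 (H5) depth=0
  lookup 237.64.29.50: bits 111011010100 walk d0:H5→d1:-→d2:-→d3:-→d4:-→d5:-→d6:-→d7:-→d8:-→d9:-→d10:-→d11:-→d12:H3 -> H3
  lookup 6.64.0.1: bits 00000110010 walk d0:H5→d1:-→d2:-→d3:-→d4:-→d5:-→d6:-→d7:-→d8:-→d9:-→d10:-→d11:H5 -> H5
  lookup 58.70.134.218: bits 00 walk d0:H5→d1:-→d2:- -> H5
  lookup 6.64.0.5: bits 00000110010 walk d0:H5→d1:-→d2:-→d3:-→d4:-→d5:-→d6:-→d7:-→d8:-→d9:-→d10:-→d11:H5 -> H5
  + 6.80.0.0/12 (H0) depth=12
  + 237.72.0.0/16 (H3) depth=16
  lookup 6.84.115.106: bits 00000110010101000111001101101010 walk d0:H5→d1:-→d2:-→d3:-→d4:-→d5:-→d6:-→d7:-→d8:-→d9:-→d10:-→d11:H5→d12:H0→d13:-→d14:-→d15:-→d16:-→d17:-→d18:-→d19:-→d20:-→d21:-→d22:-→d23:-→d24:-→d25:-→d26:-→d27:-→d28:-→d29:-→d30:-→d31:H0→d32:H3 -> H3
  lookup 75.0.0.126: bits 0100101100 walk d0:H5→d1:-→d2:-→d3:-→d4:-→d5:-→d6:-→d7:-→d8:H4→d9:-→d10:- -> H4
  + 75.0.0.0/8 (H0) depth=8
  + 6.84.115.106/31 (H3) depth=31
  - 237.72.0.0/16 clear@16
  + 75.55.96.0/20 (H4) depth=20
  + 6.84.115.106/32 (H5) depth=32
  lookup 139.30.209.64: bits 1 walk d0:H5→d1:- -> H5
  lookup 239.65.82.77: bits 111011 walk d0:H5→d1:-→d2:-→d3:-→d4:-→d5:-→d6:- -> H5
  + 75.55.0.0/16 (H3) depth=16
  lookup 16.186.94.13: bits 000 walk d0:H5→d1:-→d2:-→d3:- -> H5
  lookup 75.55.96.3: bits 0100101100110111011000 walk d0:H5→d1:-→d2:-→d3:-→d4:-→d5:-→d6:-→d7:-→d8:H0→d9:-→d10:-→d11:-→d12:-→d13:-→d14:-→d15:-→d16:H3→d17:-→d18:-→d19:-→d20:H4→d21:-→d22:- -> H4
  lookup 75.55.96.41: bits 0100101100110111011000 walk d0:H5→d1:-→d2:-→d3:-→d4:-→d5:-→d6:-→d7:-→d8:H0→d9:-→d10:-→d11:-→d12:-→d13:-→d14:-→d15:-→d16:H3→d17:-→d18:-→d19:-→d20:H4→d21:-→d22:- -> H4
  + 237.72.140.0/24 (H4) depth=24
  lookup 237.64.4.13: bits 111011010100 walk d0:H5→d1:-→d2:-→d3:-→d4:-→d5:-→d6:-→d7:-→d8:-→d9:-→d10:-→d11:-→d12:H3 -> H3
  - 6.84.115.106/31 clear@31
  lookup 6.65.32.38: bits 00000110010 walk d0:H5→d1:-→d2:-→d3:-→d4:-→d5:-→d6:-→d7:-→d8:-→d9:-→d10:-→d11:H5 -> H5
  lookup 75.55.96.171: bits 0100101100110111011000 walk d0:H5→d1:-→d2:-→d3:-→d4:-→d5:-→d6:-→d7:-→d8:H0→d9:-→d10:-→d11:-→d12:-→d13:-→d14:-→d15:-→d16:H3→d17:-→d18:-→d19:-→d20:H4→d21:-→d22:- -> H4
  lookup 6.80.0.26: bits 0000011001010 walk d0:H5→d1:-→d2:-→d3:-→d4:-→d5:-→d6:-→d7:-→d8:-→d9:-→d10:-→d11:H5→d12:H0→d13:- -> H0

== LOOKUPS ==
["H0","no-route","H0","H3","H5","H5","H5","H3","H4","H5","H5","H5","H4","H4","H3","H5","H4","H0"]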